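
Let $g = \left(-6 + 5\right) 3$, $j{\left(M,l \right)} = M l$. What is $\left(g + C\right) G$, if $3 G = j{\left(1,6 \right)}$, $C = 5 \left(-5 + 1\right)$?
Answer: $-46$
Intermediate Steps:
$g = -3$ ($g = \left(-1\right) 3 = -3$)
$C = -20$ ($C = 5 \left(-4\right) = -20$)
$G = 2$ ($G = \frac{1 \cdot 6}{3} = \frac{1}{3} \cdot 6 = 2$)
$\left(g + C\right) G = \left(-3 - 20\right) 2 = \left(-23\right) 2 = -46$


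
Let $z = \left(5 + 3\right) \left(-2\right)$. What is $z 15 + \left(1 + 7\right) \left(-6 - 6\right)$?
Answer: $-336$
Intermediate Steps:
$z = -16$ ($z = 8 \left(-2\right) = -16$)
$z 15 + \left(1 + 7\right) \left(-6 - 6\right) = \left(-16\right) 15 + \left(1 + 7\right) \left(-6 - 6\right) = -240 + 8 \left(-12\right) = -240 - 96 = -336$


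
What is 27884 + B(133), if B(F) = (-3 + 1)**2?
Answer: 27888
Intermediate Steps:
B(F) = 4 (B(F) = (-2)**2 = 4)
27884 + B(133) = 27884 + 4 = 27888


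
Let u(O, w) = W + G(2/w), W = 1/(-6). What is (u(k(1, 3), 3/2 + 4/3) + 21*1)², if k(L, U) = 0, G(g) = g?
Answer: 4826809/10404 ≈ 463.94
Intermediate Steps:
W = -⅙ (W = 1*(-⅙) = -⅙ ≈ -0.16667)
u(O, w) = -⅙ + 2/w
(u(k(1, 3), 3/2 + 4/3) + 21*1)² = ((12 - (3/2 + 4/3))/(6*(3/2 + 4/3)) + 21*1)² = ((12 - (3*(½) + 4*(⅓)))/(6*(3*(½) + 4*(⅓))) + 21)² = ((12 - (3/2 + 4/3))/(6*(3/2 + 4/3)) + 21)² = ((12 - 1*17/6)/(6*(17/6)) + 21)² = ((⅙)*(6/17)*(12 - 17/6) + 21)² = ((⅙)*(6/17)*(55/6) + 21)² = (55/102 + 21)² = (2197/102)² = 4826809/10404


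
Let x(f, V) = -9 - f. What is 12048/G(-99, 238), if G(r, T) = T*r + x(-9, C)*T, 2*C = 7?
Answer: -2008/3927 ≈ -0.51133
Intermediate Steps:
C = 7/2 (C = (½)*7 = 7/2 ≈ 3.5000)
G(r, T) = T*r (G(r, T) = T*r + (-9 - 1*(-9))*T = T*r + (-9 + 9)*T = T*r + 0*T = T*r + 0 = T*r)
12048/G(-99, 238) = 12048/((238*(-99))) = 12048/(-23562) = 12048*(-1/23562) = -2008/3927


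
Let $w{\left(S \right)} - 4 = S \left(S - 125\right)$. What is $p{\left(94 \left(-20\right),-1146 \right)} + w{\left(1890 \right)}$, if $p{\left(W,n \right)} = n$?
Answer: $3334708$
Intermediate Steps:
$w{\left(S \right)} = 4 + S \left(-125 + S\right)$ ($w{\left(S \right)} = 4 + S \left(S - 125\right) = 4 + S \left(-125 + S\right)$)
$p{\left(94 \left(-20\right),-1146 \right)} + w{\left(1890 \right)} = -1146 + \left(4 + 1890^{2} - 236250\right) = -1146 + \left(4 + 3572100 - 236250\right) = -1146 + 3335854 = 3334708$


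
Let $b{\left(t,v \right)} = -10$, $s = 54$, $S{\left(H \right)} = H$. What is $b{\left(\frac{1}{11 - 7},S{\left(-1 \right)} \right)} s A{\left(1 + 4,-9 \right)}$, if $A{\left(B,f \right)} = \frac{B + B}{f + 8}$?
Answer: $5400$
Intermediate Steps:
$A{\left(B,f \right)} = \frac{2 B}{8 + f}$
$b{\left(\frac{1}{11 - 7},S{\left(-1 \right)} \right)} s A{\left(1 + 4,-9 \right)} = \left(-10\right) 54 \frac{2 \left(1 + 4\right)}{8 - 9} = - 540 \cdot 2 \cdot 5 \frac{1}{-1} = - 540 \cdot 2 \cdot 5 \left(-1\right) = \left(-540\right) \left(-10\right) = 5400$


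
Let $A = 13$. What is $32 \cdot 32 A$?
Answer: $13312$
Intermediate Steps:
$32 \cdot 32 A = 32 \cdot 32 \cdot 13 = 1024 \cdot 13 = 13312$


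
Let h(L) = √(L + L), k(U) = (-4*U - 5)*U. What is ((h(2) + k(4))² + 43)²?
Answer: 45792289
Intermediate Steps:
k(U) = U*(-5 - 4*U) (k(U) = (-5 - 4*U)*U = U*(-5 - 4*U))
h(L) = √2*√L (h(L) = √(2*L) = √2*√L)
((h(2) + k(4))² + 43)² = ((√2*√2 - 1*4*(5 + 4*4))² + 43)² = ((2 - 1*4*(5 + 16))² + 43)² = ((2 - 1*4*21)² + 43)² = ((2 - 84)² + 43)² = ((-82)² + 43)² = (6724 + 43)² = 6767² = 45792289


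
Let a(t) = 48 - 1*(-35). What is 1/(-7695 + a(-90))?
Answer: -1/7612 ≈ -0.00013137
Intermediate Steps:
a(t) = 83 (a(t) = 48 + 35 = 83)
1/(-7695 + a(-90)) = 1/(-7695 + 83) = 1/(-7612) = -1/7612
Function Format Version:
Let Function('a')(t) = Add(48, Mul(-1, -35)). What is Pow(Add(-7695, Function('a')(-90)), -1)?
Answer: Rational(-1, 7612) ≈ -0.00013137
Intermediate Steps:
Function('a')(t) = 83 (Function('a')(t) = Add(48, 35) = 83)
Pow(Add(-7695, Function('a')(-90)), -1) = Pow(Add(-7695, 83), -1) = Pow(-7612, -1) = Rational(-1, 7612)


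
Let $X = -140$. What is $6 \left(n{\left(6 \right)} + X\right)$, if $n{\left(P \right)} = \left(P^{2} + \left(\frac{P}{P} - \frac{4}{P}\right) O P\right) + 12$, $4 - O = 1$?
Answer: $-516$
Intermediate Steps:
$O = 3$ ($O = 4 - 1 = 3$)
$n{\left(P \right)} = 12 + P^{2} + P \left(3 - \frac{12}{P}\right)$ ($n{\left(P \right)} = \left(P^{2} + \left(\frac{P}{P} - \frac{4}{P}\right) 3 P\right) + 12 = \left(P^{2} + \left(1 - \frac{4}{P}\right) 3 P\right) + 12 = \left(P^{2} + \left(3 - \frac{12}{P}\right) P\right) + 12 = \left(P^{2} + P \left(3 - \frac{12}{P}\right)\right) + 12 = 12 + P^{2} + P \left(3 - \frac{12}{P}\right)$)
$6 \left(n{\left(6 \right)} + X\right) = 6 \left(6 \left(3 + 6\right) - 140\right) = 6 \left(6 \cdot 9 - 140\right) = 6 \left(54 - 140\right) = 6 \left(-86\right) = -516$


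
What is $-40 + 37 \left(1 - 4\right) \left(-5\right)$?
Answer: $515$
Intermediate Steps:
$-40 + 37 \left(1 - 4\right) \left(-5\right) = -40 + 37 \left(\left(-3\right) \left(-5\right)\right) = -40 + 37 \cdot 15 = -40 + 555 = 515$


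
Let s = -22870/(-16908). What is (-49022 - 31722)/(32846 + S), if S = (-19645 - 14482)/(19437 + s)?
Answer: -3317202380938/1349338719265 ≈ -2.4584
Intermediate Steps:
s = 11435/8454 (s = -22870*(-1/16908) = 11435/8454 ≈ 1.3526)
S = -288509658/164331833 (S = (-19645 - 14482)/(19437 + 11435/8454) = -34127/164331833/8454 = -34127*8454/164331833 = -288509658/164331833 ≈ -1.7557)
(-49022 - 31722)/(32846 + S) = (-49022 - 31722)/(32846 - 288509658/164331833) = -80744/5397354877060/164331833 = -80744*164331833/5397354877060 = -3317202380938/1349338719265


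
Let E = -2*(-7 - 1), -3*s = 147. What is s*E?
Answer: -784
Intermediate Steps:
s = -49 (s = -⅓*147 = -49)
E = 16 (E = -2*(-8) = 16)
s*E = -49*16 = -784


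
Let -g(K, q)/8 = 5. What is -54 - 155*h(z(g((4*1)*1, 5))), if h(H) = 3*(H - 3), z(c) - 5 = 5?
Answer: -3309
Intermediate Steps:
g(K, q) = -40 (g(K, q) = -8*5 = -40)
z(c) = 10 (z(c) = 5 + 5 = 10)
h(H) = -9 + 3*H (h(H) = 3*(-3 + H) = -9 + 3*H)
-54 - 155*h(z(g((4*1)*1, 5))) = -54 - 155*(-9 + 3*10) = -54 - 155*(-9 + 30) = -54 - 155*21 = -54 - 3255 = -3309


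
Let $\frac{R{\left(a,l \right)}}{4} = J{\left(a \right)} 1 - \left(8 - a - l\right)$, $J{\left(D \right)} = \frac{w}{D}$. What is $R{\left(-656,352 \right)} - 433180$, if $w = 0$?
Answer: $-434428$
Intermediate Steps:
$J{\left(D \right)} = 0$ ($J{\left(D \right)} = \frac{0}{D} = 0$)
$R{\left(a,l \right)} = -32 + 4 a + 4 l$ ($R{\left(a,l \right)} = 4 \left(0 \cdot 1 - \left(8 - a - l\right)\right) = 4 \left(0 + \left(-8 + a + l\right)\right) = 4 \left(-8 + a + l\right) = -32 + 4 a + 4 l$)
$R{\left(-656,352 \right)} - 433180 = \left(-32 + 4 \left(-656\right) + 4 \cdot 352\right) - 433180 = \left(-32 - 2624 + 1408\right) - 433180 = -1248 - 433180 = -434428$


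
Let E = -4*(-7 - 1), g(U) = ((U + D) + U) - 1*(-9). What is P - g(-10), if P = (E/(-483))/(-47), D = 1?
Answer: 227042/22701 ≈ 10.001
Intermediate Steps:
g(U) = 10 + 2*U (g(U) = ((U + 1) + U) - 1*(-9) = ((1 + U) + U) + 9 = (1 + 2*U) + 9 = 10 + 2*U)
E = 32 (E = -4*(-8) = 32)
P = 32/22701 (P = (32/(-483))/(-47) = (32*(-1/483))*(-1/47) = -32/483*(-1/47) = 32/22701 ≈ 0.0014096)
P - g(-10) = 32/22701 - (10 + 2*(-10)) = 32/22701 - (10 - 20) = 32/22701 - 1*(-10) = 32/22701 + 10 = 227042/22701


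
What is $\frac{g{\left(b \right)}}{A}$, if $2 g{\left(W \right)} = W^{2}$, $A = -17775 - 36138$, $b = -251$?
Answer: $- \frac{63001}{107826} \approx -0.58428$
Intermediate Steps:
$A = -53913$ ($A = -17775 - 36138 = -53913$)
$g{\left(W \right)} = \frac{W^{2}}{2}$
$\frac{g{\left(b \right)}}{A} = \frac{\frac{1}{2} \left(-251\right)^{2}}{-53913} = \frac{1}{2} \cdot 63001 \left(- \frac{1}{53913}\right) = \frac{63001}{2} \left(- \frac{1}{53913}\right) = - \frac{63001}{107826}$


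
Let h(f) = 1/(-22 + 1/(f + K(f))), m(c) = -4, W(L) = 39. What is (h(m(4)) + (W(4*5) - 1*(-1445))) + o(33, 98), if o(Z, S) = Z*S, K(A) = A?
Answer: 835078/177 ≈ 4718.0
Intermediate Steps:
h(f) = 1/(-22 + 1/(2*f)) (h(f) = 1/(-22 + 1/(f + f)) = 1/(-22 + 1/(2*f)))
o(Z, S) = S*Z
(h(m(4)) + (W(4*5) - 1*(-1445))) + o(33, 98) = (-2*(-4)/(-1 + 44*(-4)) + (39 - 1*(-1445))) + 98*33 = (-2*(-4)/(-1 - 176) + (39 + 1445)) + 3234 = (-2*(-4)/(-177) + 1484) + 3234 = (-2*(-4)*(-1/177) + 1484) + 3234 = (-8/177 + 1484) + 3234 = 262660/177 + 3234 = 835078/177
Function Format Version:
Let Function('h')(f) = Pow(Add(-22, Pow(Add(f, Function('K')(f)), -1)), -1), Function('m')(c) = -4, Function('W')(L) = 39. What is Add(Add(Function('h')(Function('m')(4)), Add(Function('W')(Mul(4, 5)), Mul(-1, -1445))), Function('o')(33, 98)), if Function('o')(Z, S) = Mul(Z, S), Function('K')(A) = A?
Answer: Rational(835078, 177) ≈ 4718.0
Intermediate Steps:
Function('h')(f) = Pow(Add(-22, Mul(Rational(1, 2), Pow(f, -1))), -1) (Function('h')(f) = Pow(Add(-22, Pow(Add(f, f), -1)), -1) = Pow(Add(-22, Pow(Mul(2, f), -1)), -1) = Pow(Add(-22, Mul(Rational(1, 2), Pow(f, -1))), -1))
Function('o')(Z, S) = Mul(S, Z)
Add(Add(Function('h')(Function('m')(4)), Add(Function('W')(Mul(4, 5)), Mul(-1, -1445))), Function('o')(33, 98)) = Add(Add(Mul(-2, -4, Pow(Add(-1, Mul(44, -4)), -1)), Add(39, Mul(-1, -1445))), Mul(98, 33)) = Add(Add(Mul(-2, -4, Pow(Add(-1, -176), -1)), Add(39, 1445)), 3234) = Add(Add(Mul(-2, -4, Pow(-177, -1)), 1484), 3234) = Add(Add(Mul(-2, -4, Rational(-1, 177)), 1484), 3234) = Add(Add(Rational(-8, 177), 1484), 3234) = Add(Rational(262660, 177), 3234) = Rational(835078, 177)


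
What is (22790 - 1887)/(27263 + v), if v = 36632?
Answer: 20903/63895 ≈ 0.32715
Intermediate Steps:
(22790 - 1887)/(27263 + v) = (22790 - 1887)/(27263 + 36632) = 20903/63895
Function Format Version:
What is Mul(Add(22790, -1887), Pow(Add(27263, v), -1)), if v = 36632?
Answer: Rational(20903, 63895) ≈ 0.32715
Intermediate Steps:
Mul(Add(22790, -1887), Pow(Add(27263, v), -1)) = Mul(Add(22790, -1887), Pow(Add(27263, 36632), -1)) = Mul(20903, Pow(63895, -1)) = Mul(20903, Rational(1, 63895)) = Rational(20903, 63895)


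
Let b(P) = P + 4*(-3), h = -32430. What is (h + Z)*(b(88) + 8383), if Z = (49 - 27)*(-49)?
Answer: -283444172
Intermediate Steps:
Z = -1078 (Z = 22*(-49) = -1078)
b(P) = -12 + P (b(P) = P - 12 = -12 + P)
(h + Z)*(b(88) + 8383) = (-32430 - 1078)*((-12 + 88) + 8383) = -33508*(76 + 8383) = -33508*8459 = -283444172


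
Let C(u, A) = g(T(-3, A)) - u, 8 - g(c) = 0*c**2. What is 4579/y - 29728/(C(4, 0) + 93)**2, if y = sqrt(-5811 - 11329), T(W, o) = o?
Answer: -29728/9409 - 4579*I*sqrt(4285)/8570 ≈ -3.1595 - 34.976*I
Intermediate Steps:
g(c) = 8 (g(c) = 8 - 0*c**2 = 8 - 1*0 = 8 + 0 = 8)
C(u, A) = 8 - u
y = 2*I*sqrt(4285) (y = sqrt(-17140) = 2*I*sqrt(4285) ≈ 130.92*I)
4579/y - 29728/(C(4, 0) + 93)**2 = 4579/((2*I*sqrt(4285))) - 29728/((8 - 1*4) + 93)**2 = 4579*(-I*sqrt(4285)/8570) - 29728/((8 - 4) + 93)**2 = -4579*I*sqrt(4285)/8570 - 29728/(4 + 93)**2 = -4579*I*sqrt(4285)/8570 - 29728/(97**2) = -4579*I*sqrt(4285)/8570 - 29728/9409 = -29728/9409 - 4579*I*sqrt(4285)/8570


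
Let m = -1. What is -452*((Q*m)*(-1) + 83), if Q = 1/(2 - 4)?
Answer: -37290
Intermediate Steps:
Q = -½ (Q = 1/(-2) = -½ ≈ -0.50000)
-452*((Q*m)*(-1) + 83) = -452*(-½*(-1)*(-1) + 83) = -452*((½)*(-1) + 83) = -452*(-½ + 83) = -452*165/2 = -37290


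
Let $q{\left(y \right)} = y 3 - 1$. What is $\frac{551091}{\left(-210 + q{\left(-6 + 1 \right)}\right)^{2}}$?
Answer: $\frac{551091}{51076} \approx 10.79$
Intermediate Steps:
$q{\left(y \right)} = -1 + 3 y$ ($q{\left(y \right)} = 3 y - 1 = -1 + 3 y$)
$\frac{551091}{\left(-210 + q{\left(-6 + 1 \right)}\right)^{2}} = \frac{551091}{\left(-210 + \left(-1 + 3 \left(-6 + 1\right)\right)\right)^{2}} = \frac{551091}{\left(-210 + \left(-1 + 3 \left(-5\right)\right)\right)^{2}} = \frac{551091}{\left(-210 - 16\right)^{2}} = \frac{551091}{\left(-226\right)^{2}} = \frac{551091}{51076}$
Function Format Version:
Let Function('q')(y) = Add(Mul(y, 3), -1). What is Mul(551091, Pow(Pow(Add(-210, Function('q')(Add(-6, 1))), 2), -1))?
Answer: Rational(551091, 51076) ≈ 10.790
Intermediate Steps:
Function('q')(y) = Add(-1, Mul(3, y)) (Function('q')(y) = Add(Mul(3, y), -1) = Add(-1, Mul(3, y)))
Mul(551091, Pow(Pow(Add(-210, Function('q')(Add(-6, 1))), 2), -1)) = Mul(551091, Pow(Pow(Add(-210, Add(-1, Mul(3, Add(-6, 1)))), 2), -1)) = Mul(551091, Pow(Pow(Add(-210, Add(-1, Mul(3, -5))), 2), -1)) = Mul(551091, Pow(Pow(Add(-210, Add(-1, -15)), 2), -1)) = Mul(551091, Pow(Pow(Add(-210, -16), 2), -1)) = Mul(551091, Pow(Pow(-226, 2), -1)) = Mul(551091, Pow(51076, -1)) = Mul(551091, Rational(1, 51076)) = Rational(551091, 51076)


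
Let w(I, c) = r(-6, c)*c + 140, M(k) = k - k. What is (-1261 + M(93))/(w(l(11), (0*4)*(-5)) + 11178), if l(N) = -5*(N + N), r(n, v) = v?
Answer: -1261/11318 ≈ -0.11142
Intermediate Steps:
M(k) = 0
l(N) = -10*N
w(I, c) = 140 + c² (w(I, c) = c*c + 140 = c² + 140 = 140 + c²)
(-1261 + M(93))/(w(l(11), (0*4)*(-5)) + 11178) = (-1261 + 0)/((140 + ((0*4)*(-5))²) + 11178) = -1261/((140 + (0*(-5))²) + 11178) = -1261/((140 + 0²) + 11178) = -1261/((140 + 0) + 11178) = -1261/(140 + 11178) = -1261/11318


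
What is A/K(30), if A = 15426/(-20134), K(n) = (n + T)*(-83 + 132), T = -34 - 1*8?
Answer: 2571/1973132 ≈ 0.0013030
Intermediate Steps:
T = -42 (T = -34 - 8 = -42)
K(n) = -2058 + 49*n (K(n) = (n - 42)*(-83 + 132) = (-42 + n)*49 = -2058 + 49*n)
A = -7713/10067 (A = 15426*(-1/20134) = -7713/10067 ≈ -0.76617)
A/K(30) = -7713/(10067*(-2058 + 49*30)) = -7713/(10067*(-2058 + 1470)) = -7713/10067/(-588) = -7713/10067*(-1/588) = 2571/1973132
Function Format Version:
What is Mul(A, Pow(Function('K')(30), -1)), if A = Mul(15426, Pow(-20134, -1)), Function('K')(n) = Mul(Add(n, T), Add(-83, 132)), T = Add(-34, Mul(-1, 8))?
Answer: Rational(2571, 1973132) ≈ 0.0013030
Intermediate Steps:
T = -42 (T = Add(-34, -8) = -42)
Function('K')(n) = Add(-2058, Mul(49, n)) (Function('K')(n) = Mul(Add(n, -42), Add(-83, 132)) = Mul(Add(-42, n), 49) = Add(-2058, Mul(49, n)))
A = Rational(-7713, 10067) (A = Mul(15426, Rational(-1, 20134)) = Rational(-7713, 10067) ≈ -0.76617)
Mul(A, Pow(Function('K')(30), -1)) = Mul(Rational(-7713, 10067), Pow(Add(-2058, Mul(49, 30)), -1)) = Mul(Rational(-7713, 10067), Pow(Add(-2058, 1470), -1)) = Mul(Rational(-7713, 10067), Pow(-588, -1)) = Mul(Rational(-7713, 10067), Rational(-1, 588)) = Rational(2571, 1973132)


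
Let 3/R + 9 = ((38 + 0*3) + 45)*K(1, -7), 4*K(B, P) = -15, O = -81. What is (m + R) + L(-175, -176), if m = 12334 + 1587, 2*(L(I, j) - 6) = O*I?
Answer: 17946375/854 ≈ 21015.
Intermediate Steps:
K(B, P) = -15/4 (K(B, P) = (¼)*(-15) = -15/4)
L(I, j) = 6 - 81*I/2 (L(I, j) = 6 + (-81*I)/2 = 6 - 81*I/2)
R = -4/427 (R = 3/(-9 + ((38 + 0*3) + 45)*(-15/4)) = 3/(-9 + ((38 + 0) + 45)*(-15/4)) = 3/(-9 + (38 + 45)*(-15/4)) = 3/(-9 + 83*(-15/4)) = 3/(-9 - 1245/4) = 3/(-1281/4) = 3*(-4/1281) = -4/427 ≈ -0.0093677)
m = 13921
(m + R) + L(-175, -176) = (13921 - 4/427) + (6 - 81/2*(-175)) = 5944263/427 + (6 + 14175/2) = 5944263/427 + 14187/2 = 17946375/854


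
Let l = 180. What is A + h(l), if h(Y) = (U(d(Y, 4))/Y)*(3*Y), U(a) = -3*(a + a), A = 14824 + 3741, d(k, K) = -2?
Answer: 18601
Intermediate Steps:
A = 18565
U(a) = -6*a
h(Y) = 36 (h(Y) = ((-6*(-2))/Y)*(3*Y) = (12/Y)*(3*Y) = 36)
A + h(l) = 18565 + 36 = 18601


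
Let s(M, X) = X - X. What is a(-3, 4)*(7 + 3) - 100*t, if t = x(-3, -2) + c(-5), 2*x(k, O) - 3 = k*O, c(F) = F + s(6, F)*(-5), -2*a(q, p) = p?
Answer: 30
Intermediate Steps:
s(M, X) = 0
a(q, p) = -p/2
c(F) = F (c(F) = F + 0*(-5) = F + 0 = F)
x(k, O) = 3/2 + O*k/2 (x(k, O) = 3/2 + (k*O)/2 = 3/2 + (O*k)/2 = 3/2 + O*k/2)
t = -½ (t = (3/2 + (½)*(-2)*(-3)) - 5 = (3/2 + 3) - 5 = 9/2 - 5 = -½ ≈ -0.50000)
a(-3, 4)*(7 + 3) - 100*t = (-½*4)*(7 + 3) - 100*(-½) = -2*10 + 50 = -20 + 50 = 30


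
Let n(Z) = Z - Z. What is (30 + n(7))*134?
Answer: 4020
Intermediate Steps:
n(Z) = 0
(30 + n(7))*134 = (30 + 0)*134 = 30*134 = 4020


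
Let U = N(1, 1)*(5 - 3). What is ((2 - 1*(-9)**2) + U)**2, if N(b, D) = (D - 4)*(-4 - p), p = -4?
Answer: 6241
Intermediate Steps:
N(b, D) = 0 (N(b, D) = (D - 4)*(-4 - 1*(-4)) = (-4 + D)*(-4 + 4) = (-4 + D)*0 = 0)
U = 0 (U = 0*(5 - 3) = 0*2 = 0)
((2 - 1*(-9)**2) + U)**2 = ((2 - 1*(-9)**2) + 0)**2 = ((2 - 1*81) + 0)**2 = ((2 - 81) + 0)**2 = (-79 + 0)**2 = (-79)**2 = 6241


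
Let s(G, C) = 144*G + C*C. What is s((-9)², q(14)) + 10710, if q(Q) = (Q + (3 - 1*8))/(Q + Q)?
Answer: 17541297/784 ≈ 22374.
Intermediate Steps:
q(Q) = (-5 + Q)/(2*Q) (q(Q) = (Q + (3 - 8))/((2*Q)) = (Q - 5)*(1/(2*Q)) = (-5 + Q)*(1/(2*Q)) = (-5 + Q)/(2*Q))
s(G, C) = C² + 144*G (s(G, C) = 144*G + C² = C² + 144*G)
s((-9)², q(14)) + 10710 = (((½)*(-5 + 14)/14)² + 144*(-9)²) + 10710 = (((½)*(1/14)*9)² + 144*81) + 10710 = ((9/28)² + 11664) + 10710 = (81/784 + 11664) + 10710 = 9144657/784 + 10710 = 17541297/784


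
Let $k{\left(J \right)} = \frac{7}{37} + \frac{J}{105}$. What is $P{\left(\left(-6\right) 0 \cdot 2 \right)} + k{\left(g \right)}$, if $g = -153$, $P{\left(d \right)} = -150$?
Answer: $- \frac{195892}{1295} \approx -151.27$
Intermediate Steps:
$k{\left(J \right)} = \frac{7}{37} + \frac{J}{105}$ ($k{\left(J \right)} = 7 \cdot \frac{1}{37} + J \frac{1}{105} = \frac{7}{37} + \frac{J}{105}$)
$P{\left(\left(-6\right) 0 \cdot 2 \right)} + k{\left(g \right)} = -150 + \left(\frac{7}{37} + \frac{1}{105} \left(-153\right)\right) = -150 + \left(\frac{7}{37} - \frac{51}{35}\right) = -150 - \frac{1642}{1295} = - \frac{195892}{1295}$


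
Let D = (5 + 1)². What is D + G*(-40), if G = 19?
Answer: -724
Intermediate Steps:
D = 36 (D = 6² = 36)
D + G*(-40) = 36 + 19*(-40) = 36 - 760 = -724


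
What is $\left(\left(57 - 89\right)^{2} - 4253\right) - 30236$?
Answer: $-33465$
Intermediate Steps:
$\left(\left(57 - 89\right)^{2} - 4253\right) - 30236 = \left(\left(-32\right)^{2} - 4253\right) - 30236 = \left(1024 - 4253\right) - 30236 = -3229 - 30236 = -33465$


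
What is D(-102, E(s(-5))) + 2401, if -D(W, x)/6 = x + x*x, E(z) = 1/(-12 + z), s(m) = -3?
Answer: 180103/75 ≈ 2401.4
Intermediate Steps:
D(W, x) = -6*x - 6*x² (D(W, x) = -6*(x + x*x) = -6*(x + x²) = -6*x - 6*x²)
D(-102, E(s(-5))) + 2401 = -6*(1 + 1/(-12 - 3))/(-12 - 3) + 2401 = -6*(1 + 1/(-15))/(-15) + 2401 = -6*(-1/15)*(1 - 1/15) + 2401 = -6*(-1/15)*14/15 + 2401 = 28/75 + 2401 = 180103/75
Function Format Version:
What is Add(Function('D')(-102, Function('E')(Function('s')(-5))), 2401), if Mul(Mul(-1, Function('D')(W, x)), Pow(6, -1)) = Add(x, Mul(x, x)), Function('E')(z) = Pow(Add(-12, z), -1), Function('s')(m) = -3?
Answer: Rational(180103, 75) ≈ 2401.4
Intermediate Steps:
Function('D')(W, x) = Add(Mul(-6, x), Mul(-6, Pow(x, 2))) (Function('D')(W, x) = Mul(-6, Add(x, Mul(x, x))) = Mul(-6, Add(x, Pow(x, 2))) = Add(Mul(-6, x), Mul(-6, Pow(x, 2))))
Add(Function('D')(-102, Function('E')(Function('s')(-5))), 2401) = Add(Mul(-6, Pow(Add(-12, -3), -1), Add(1, Pow(Add(-12, -3), -1))), 2401) = Add(Mul(-6, Pow(-15, -1), Add(1, Pow(-15, -1))), 2401) = Add(Mul(-6, Rational(-1, 15), Add(1, Rational(-1, 15))), 2401) = Add(Mul(-6, Rational(-1, 15), Rational(14, 15)), 2401) = Add(Rational(28, 75), 2401) = Rational(180103, 75)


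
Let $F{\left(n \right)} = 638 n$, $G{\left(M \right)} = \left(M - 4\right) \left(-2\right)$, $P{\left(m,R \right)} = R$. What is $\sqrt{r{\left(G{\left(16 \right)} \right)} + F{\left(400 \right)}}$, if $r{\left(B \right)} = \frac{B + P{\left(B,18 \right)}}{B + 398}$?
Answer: $\frac{\sqrt{8924088239}}{187} \approx 505.17$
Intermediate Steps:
$G{\left(M \right)} = 8 - 2 M$ ($G{\left(M \right)} = \left(-4 + M\right) \left(-2\right) = 8 - 2 M$)
$r{\left(B \right)} = \frac{18 + B}{398 + B}$ ($r{\left(B \right)} = \frac{B + 18}{B + 398} = \frac{18 + B}{398 + B}$)
$\sqrt{r{\left(G{\left(16 \right)} \right)} + F{\left(400 \right)}} = \sqrt{\frac{18 + \left(8 - 32\right)}{398 + \left(8 - 32\right)} + 638 \cdot 400} = \sqrt{\frac{18 + \left(8 - 32\right)}{398 + \left(8 - 32\right)} + 255200} = \sqrt{\frac{18 - 24}{398 - 24} + 255200} = \sqrt{\frac{1}{374} \left(-6\right) + 255200} = \sqrt{- \frac{3}{187} + 255200} = \sqrt{\frac{47722397}{187}} = \frac{\sqrt{8924088239}}{187}$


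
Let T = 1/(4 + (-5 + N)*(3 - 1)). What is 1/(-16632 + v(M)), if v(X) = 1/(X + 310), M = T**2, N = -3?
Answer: -44641/742468968 ≈ -6.0125e-5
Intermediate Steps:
T = -1/12 (T = 1/(4 + (-5 - 3)*(3 - 1)) = 1/(4 - 8*2) = 1/(4 - 16) = 1/(-12) = -1/12 ≈ -0.083333)
M = 1/144 (M = (-1/12)**2 = 1/144 ≈ 0.0069444)
v(X) = 1/(310 + X)
1/(-16632 + v(M)) = 1/(-16632 + 1/(310 + 1/144)) = 1/(-16632 + 1/(44641/144)) = 1/(-16632 + 144/44641) = 1/(-742468968/44641) = -44641/742468968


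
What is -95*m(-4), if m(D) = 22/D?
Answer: 1045/2 ≈ 522.50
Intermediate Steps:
-95*m(-4) = -2090/(-4) = -2090*(-1)/4 = -95*(-11/2) = 1045/2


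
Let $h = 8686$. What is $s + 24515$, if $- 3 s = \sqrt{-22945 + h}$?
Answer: $24515 - \frac{7 i \sqrt{291}}{3} \approx 24515.0 - 39.804 i$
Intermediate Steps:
$s = - \frac{7 i \sqrt{291}}{3}$ ($s = - \frac{\sqrt{-22945 + 8686}}{3} = - \frac{\sqrt{-14259}}{3} = - \frac{7 i \sqrt{291}}{3} \approx - 39.804 i$)
$s + 24515 = - \frac{7 i \sqrt{291}}{3} + 24515 = 24515 - \frac{7 i \sqrt{291}}{3}$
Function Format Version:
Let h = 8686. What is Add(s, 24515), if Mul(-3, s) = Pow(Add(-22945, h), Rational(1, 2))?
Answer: Add(24515, Mul(Rational(-7, 3), I, Pow(291, Rational(1, 2)))) ≈ Add(24515., Mul(-39.804, I))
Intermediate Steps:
s = Mul(Rational(-7, 3), I, Pow(291, Rational(1, 2))) (s = Mul(Rational(-1, 3), Pow(Add(-22945, 8686), Rational(1, 2))) = Mul(Rational(-1, 3), Pow(-14259, Rational(1, 2))) = Mul(Rational(-1, 3), Mul(7, I, Pow(291, Rational(1, 2)))) = Mul(Rational(-7, 3), I, Pow(291, Rational(1, 2))) ≈ Mul(-39.804, I))
Add(s, 24515) = Add(Mul(Rational(-7, 3), I, Pow(291, Rational(1, 2))), 24515) = Add(24515, Mul(Rational(-7, 3), I, Pow(291, Rational(1, 2))))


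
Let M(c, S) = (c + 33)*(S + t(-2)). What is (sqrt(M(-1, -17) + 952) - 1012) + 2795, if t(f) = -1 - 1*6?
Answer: 1783 + 2*sqrt(46) ≈ 1796.6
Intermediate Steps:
t(f) = -7 (t(f) = -1 - 6 = -7)
M(c, S) = (-7 + S)*(33 + c) (M(c, S) = (c + 33)*(S - 7) = (33 + c)*(-7 + S) = (-7 + S)*(33 + c))
(sqrt(M(-1, -17) + 952) - 1012) + 2795 = (sqrt((-231 - 7*(-1) + 33*(-17) - 17*(-1)) + 952) - 1012) + 2795 = (sqrt((-231 + 7 - 561 + 17) + 952) - 1012) + 2795 = (sqrt(-768 + 952) - 1012) + 2795 = (sqrt(184) - 1012) + 2795 = (2*sqrt(46) - 1012) + 2795 = (-1012 + 2*sqrt(46)) + 2795 = 1783 + 2*sqrt(46)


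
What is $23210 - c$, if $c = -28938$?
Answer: $52148$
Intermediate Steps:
$23210 - c = 23210 - -28938 = 23210 + 28938 = 52148$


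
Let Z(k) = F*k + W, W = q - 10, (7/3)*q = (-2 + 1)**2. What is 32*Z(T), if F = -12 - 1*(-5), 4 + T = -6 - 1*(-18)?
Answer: -14688/7 ≈ -2098.3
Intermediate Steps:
T = 8 (T = -4 + (-6 - 1*(-18)) = -4 + (-6 + 18) = -4 + 12 = 8)
q = 3/7 (q = 3*(-2 + 1)**2/7 = (3/7)*(-1)**2 = (3/7)*1 = 3/7 ≈ 0.42857)
W = -67/7 (W = 3/7 - 10 = -67/7 ≈ -9.5714)
F = -7 (F = -12 + 5 = -7)
Z(k) = -67/7 - 7*k (Z(k) = -7*k - 67/7 = -67/7 - 7*k)
32*Z(T) = 32*(-67/7 - 7*8) = 32*(-67/7 - 56) = 32*(-459/7) = -14688/7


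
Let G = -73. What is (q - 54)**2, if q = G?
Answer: 16129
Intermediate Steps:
q = -73
(q - 54)**2 = (-73 - 54)**2 = (-127)**2 = 16129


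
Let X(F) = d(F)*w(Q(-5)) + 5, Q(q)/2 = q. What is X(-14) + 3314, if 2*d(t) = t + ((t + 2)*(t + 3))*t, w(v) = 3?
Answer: 526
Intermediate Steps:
Q(q) = 2*q
d(t) = t/2 + t*(2 + t)*(3 + t)/2 (d(t) = (t + ((t + 2)*(t + 3))*t)/2 = (t + ((2 + t)*(3 + t))*t)/2 = (t + t*(2 + t)*(3 + t))/2 = t/2 + t*(2 + t)*(3 + t)/2)
X(F) = 5 + 3*F*(7 + F² + 5*F)/2 (X(F) = (F*(7 + F² + 5*F)/2)*3 + 5 = 3*F*(7 + F² + 5*F)/2 + 5 = 5 + 3*F*(7 + F² + 5*F)/2)
X(-14) + 3314 = (5 + (3/2)*(-14)*(7 + (-14)² + 5*(-14))) + 3314 = (5 + (3/2)*(-14)*(7 + 196 - 70)) + 3314 = (5 + (3/2)*(-14)*133) + 3314 = (5 - 2793) + 3314 = -2788 + 3314 = 526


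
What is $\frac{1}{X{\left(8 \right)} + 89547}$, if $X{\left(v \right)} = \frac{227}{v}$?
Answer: $\frac{8}{716603} \approx 1.1164 \cdot 10^{-5}$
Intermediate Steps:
$\frac{1}{X{\left(8 \right)} + 89547} = \frac{1}{\frac{227}{8} + 89547} = \frac{1}{\frac{716603}{8}} = \frac{8}{716603}$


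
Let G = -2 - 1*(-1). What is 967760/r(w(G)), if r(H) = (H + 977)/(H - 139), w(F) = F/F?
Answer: -22258480/163 ≈ -1.3656e+5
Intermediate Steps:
G = -1 (G = -2 + 1 = -1)
w(F) = 1
r(H) = (977 + H)/(-139 + H)
967760/r(w(G)) = 967760/(((977 + 1)/(-139 + 1))) = 967760/((978/(-138))) = 967760/((-1/138*978)) = 967760/(-163/23) = 967760*(-23/163) = -22258480/163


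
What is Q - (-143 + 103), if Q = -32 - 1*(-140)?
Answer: 148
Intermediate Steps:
Q = 108 (Q = -32 + 140 = 108)
Q - (-143 + 103) = 108 - (-143 + 103) = 108 - 1*(-40) = 108 + 40 = 148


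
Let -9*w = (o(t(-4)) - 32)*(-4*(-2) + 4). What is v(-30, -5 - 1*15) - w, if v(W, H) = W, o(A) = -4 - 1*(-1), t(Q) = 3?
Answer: -230/3 ≈ -76.667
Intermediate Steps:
o(A) = -3 (o(A) = -4 + 1 = -3)
w = 140/3 (w = -(-3 - 32)*(-4*(-2) + 4)/9 = -(-35)*(8 + 4)/9 = -(-35)*12/9 = -⅑*(-420) = 140/3 ≈ 46.667)
v(-30, -5 - 1*15) - w = -30 - 1*140/3 = -30 - 140/3 = -230/3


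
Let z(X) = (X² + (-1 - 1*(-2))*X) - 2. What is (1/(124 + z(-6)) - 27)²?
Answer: 16834609/23104 ≈ 728.64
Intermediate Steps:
z(X) = -2 + X + X² (z(X) = (X² + (-1 + 2)*X) - 2 = (X² + 1*X) - 2 = (X² + X) - 2 = (X + X²) - 2 = -2 + X + X²)
(1/(124 + z(-6)) - 27)² = (1/(124 + (-2 - 6 + (-6)²)) - 27)² = (1/(124 + (-2 - 6 + 36)) - 27)² = (1/(124 + 28) - 27)² = (1/152 - 27)² = (-4103/152)² = 16834609/23104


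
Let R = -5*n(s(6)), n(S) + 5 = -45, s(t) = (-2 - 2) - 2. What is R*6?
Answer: 1500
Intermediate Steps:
s(t) = -6 (s(t) = -4 - 2 = -6)
n(S) = -50 (n(S) = -5 - 45 = -50)
R = 250 (R = -5*(-50) = 250)
R*6 = 250*6 = 1500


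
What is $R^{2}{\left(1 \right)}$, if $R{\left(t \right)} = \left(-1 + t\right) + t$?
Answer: $1$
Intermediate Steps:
$R{\left(t \right)} = -1 + 2 t$
$R^{2}{\left(1 \right)} = \left(-1 + 2 \cdot 1\right)^{2} = \left(-1 + 2\right)^{2} = 1^{2} = 1$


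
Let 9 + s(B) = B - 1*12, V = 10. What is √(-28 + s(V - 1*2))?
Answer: I*√41 ≈ 6.4031*I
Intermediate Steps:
s(B) = -21 + B (s(B) = -9 + (B - 1*12) = -9 + (B - 12) = -9 + (-12 + B) = -21 + B)
√(-28 + s(V - 1*2)) = √(-28 + (-21 + (10 - 1*2))) = √(-28 + (-21 + (10 - 2))) = √(-28 + (-21 + 8)) = √(-28 - 13) = √(-41) = I*√41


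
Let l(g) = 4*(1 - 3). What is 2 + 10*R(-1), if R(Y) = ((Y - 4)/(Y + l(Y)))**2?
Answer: 412/81 ≈ 5.0864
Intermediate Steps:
l(g) = -8 (l(g) = 4*(-2) = -8)
R(Y) = (-4 + Y)**2/(-8 + Y)**2 (R(Y) = ((Y - 4)/(Y - 8))**2 = ((-4 + Y)/(-8 + Y))**2 = (-4 + Y)**2/(-8 + Y)**2)
2 + 10*R(-1) = 2 + 10*((-4 - 1)**2/(-8 - 1)**2) = 2 + 10*((-5)**2/(-9)**2) = 2 + 10*((1/81)*25) = 2 + 10*(25/81) = 2 + 250/81 = 412/81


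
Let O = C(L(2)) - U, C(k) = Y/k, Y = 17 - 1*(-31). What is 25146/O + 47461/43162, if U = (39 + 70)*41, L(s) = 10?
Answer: -4367381279/963419002 ≈ -4.5332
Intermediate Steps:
Y = 48 (Y = 17 + 31 = 48)
U = 4469 (U = 109*41 = 4469)
C(k) = 48/k
O = -22321/5 (O = 48/10 - 1*4469 = 48*(⅒) - 4469 = 24/5 - 4469 = -22321/5 ≈ -4464.2)
25146/O + 47461/43162 = 25146/(-22321/5) + 47461/43162 = 25146*(-5/22321) + 47461*(1/43162) = -125730/22321 + 47461/43162 = -4367381279/963419002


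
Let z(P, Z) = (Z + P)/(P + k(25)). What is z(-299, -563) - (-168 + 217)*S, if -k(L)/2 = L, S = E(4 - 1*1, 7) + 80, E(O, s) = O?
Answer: -1418521/349 ≈ -4064.5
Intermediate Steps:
S = 83 (S = (4 - 1*1) + 80 = (4 - 1) + 80 = 3 + 80 = 83)
k(L) = -2*L
z(P, Z) = (P + Z)/(-50 + P) (z(P, Z) = (Z + P)/(P - 2*25) = (P + Z)/(P - 50) = (P + Z)/(-50 + P))
z(-299, -563) - (-168 + 217)*S = (-299 - 563)/(-50 - 299) - (-168 + 217)*83 = -862/(-349) - 49*83 = -1/349*(-862) - 1*4067 = 862/349 - 4067 = -1418521/349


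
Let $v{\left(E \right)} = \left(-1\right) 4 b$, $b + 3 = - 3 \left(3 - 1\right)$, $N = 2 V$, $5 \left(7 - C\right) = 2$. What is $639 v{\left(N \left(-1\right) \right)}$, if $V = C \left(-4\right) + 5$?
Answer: $23004$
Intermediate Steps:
$C = \frac{33}{5}$ ($C = 7 - \frac{2}{5} = \frac{33}{5} \approx 6.6$)
$V = - \frac{107}{5}$ ($V = \frac{33}{5} \left(-4\right) + 5 = - \frac{132}{5} + 5 = - \frac{107}{5} \approx -21.4$)
$N = - \frac{214}{5}$ ($N = 2 \left(- \frac{107}{5}\right) = - \frac{214}{5} \approx -42.8$)
$b = -9$ ($b = -3 - 3 \left(3 - 1\right) = -3 - 6 = -9$)
$v{\left(E \right)} = 36$ ($v{\left(E \right)} = \left(-1\right) 4 \left(-9\right) = \left(-4\right) \left(-9\right) = 36$)
$639 v{\left(N \left(-1\right) \right)} = 639 \cdot 36 = 23004$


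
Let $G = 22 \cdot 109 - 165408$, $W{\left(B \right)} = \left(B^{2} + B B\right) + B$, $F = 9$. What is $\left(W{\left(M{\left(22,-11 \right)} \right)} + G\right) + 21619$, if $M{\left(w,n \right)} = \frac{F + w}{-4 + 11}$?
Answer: $- \frac{6926020}{49} \approx -1.4135 \cdot 10^{5}$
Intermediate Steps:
$M{\left(w,n \right)} = \frac{9}{7} + \frac{w}{7}$ ($M{\left(w,n \right)} = \frac{9 + w}{-4 + 11} = \frac{9 + w}{7} = \left(9 + w\right) \frac{1}{7} = \frac{9}{7} + \frac{w}{7}$)
$W{\left(B \right)} = B + 2 B^{2}$ ($W{\left(B \right)} = \left(B^{2} + B^{2}\right) + B = 2 B^{2} + B = B + 2 B^{2}$)
$G = -163010$ ($G = 2398 - 165408 = -163010$)
$\left(W{\left(M{\left(22,-11 \right)} \right)} + G\right) + 21619 = \left(\left(\frac{9}{7} + \frac{1}{7} \cdot 22\right) \left(1 + 2 \left(\frac{9}{7} + \frac{1}{7} \cdot 22\right)\right) - 163010\right) + 21619 = \left(\left(\frac{9}{7} + \frac{22}{7}\right) \left(1 + 2 \left(\frac{9}{7} + \frac{22}{7}\right)\right) - 163010\right) + 21619 = \left(\frac{31 \left(1 + 2 \cdot \frac{31}{7}\right)}{7} - 163010\right) + 21619 = \left(\frac{31 \left(1 + \frac{62}{7}\right)}{7} - 163010\right) + 21619 = \left(\frac{31}{7} \cdot \frac{69}{7} - 163010\right) + 21619 = \left(\frac{2139}{49} - 163010\right) + 21619 = - \frac{7985351}{49} + 21619 = - \frac{6926020}{49}$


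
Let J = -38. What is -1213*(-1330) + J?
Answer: 1613252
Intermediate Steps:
-1213*(-1330) + J = -1213*(-1330) - 38 = 1613290 - 38 = 1613252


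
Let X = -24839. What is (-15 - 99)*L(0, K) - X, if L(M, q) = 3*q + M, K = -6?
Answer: 26891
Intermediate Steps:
L(M, q) = M + 3*q
(-15 - 99)*L(0, K) - X = (-15 - 99)*(0 + 3*(-6)) - 1*(-24839) = -114*(0 - 18) + 24839 = -114*(-18) + 24839 = 2052 + 24839 = 26891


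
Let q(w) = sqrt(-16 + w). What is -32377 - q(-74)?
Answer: -32377 - 3*I*sqrt(10) ≈ -32377.0 - 9.4868*I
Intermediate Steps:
-32377 - q(-74) = -32377 - sqrt(-16 - 74) = -32377 - sqrt(-90) = -32377 - 3*I*sqrt(10)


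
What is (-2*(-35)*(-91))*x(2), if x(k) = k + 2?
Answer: -25480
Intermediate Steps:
x(k) = 2 + k
(-2*(-35)*(-91))*x(2) = (-2*(-35)*(-91))*(2 + 2) = (70*(-91))*4 = -6370*4 = -25480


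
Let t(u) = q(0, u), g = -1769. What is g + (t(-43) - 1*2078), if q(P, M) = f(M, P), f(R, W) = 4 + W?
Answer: -3843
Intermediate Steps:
q(P, M) = 4 + P
t(u) = 4 (t(u) = 4 + 0 = 4)
g + (t(-43) - 1*2078) = -1769 + (4 - 1*2078) = -1769 + (4 - 2078) = -1769 - 2074 = -3843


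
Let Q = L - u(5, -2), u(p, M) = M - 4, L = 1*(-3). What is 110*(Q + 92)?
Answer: 10450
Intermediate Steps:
L = -3
u(p, M) = -4 + M
Q = 3 (Q = -3 - (-4 - 2) = -3 - 1*(-6) = -3 + 6 = 3)
110*(Q + 92) = 110*(3 + 92) = 110*95 = 10450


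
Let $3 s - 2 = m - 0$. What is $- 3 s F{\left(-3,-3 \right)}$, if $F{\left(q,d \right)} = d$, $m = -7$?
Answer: $-15$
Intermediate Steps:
$s = - \frac{5}{3}$ ($s = \frac{2}{3} + \frac{-7 - 0}{3} = \frac{2}{3} + \frac{-7 + 0}{3} = \frac{2}{3} + \frac{1}{3} \left(-7\right) = \frac{2}{3} - \frac{7}{3} = - \frac{5}{3} \approx -1.6667$)
$- 3 s F{\left(-3,-3 \right)} = \left(-3\right) \left(- \frac{5}{3}\right) \left(-3\right) = 5 \left(-3\right) = -15$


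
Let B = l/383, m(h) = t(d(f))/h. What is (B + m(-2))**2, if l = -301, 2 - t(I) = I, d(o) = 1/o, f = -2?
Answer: 9728161/2347024 ≈ 4.1449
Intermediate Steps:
t(I) = 2 - I
m(h) = 5/(2*h) (m(h) = (2 - 1/(-2))/h = (2 - 1*(-1/2))/h = (2 + 1/2)/h = 5/(2*h))
B = -301/383 ≈ -0.78590
(B + m(-2))**2 = (-301/383 + (5/2)/(-2))**2 = (-301/383 + (5/2)*(-1/2))**2 = (-301/383 - 5/4)**2 = (-3119/1532)**2 = 9728161/2347024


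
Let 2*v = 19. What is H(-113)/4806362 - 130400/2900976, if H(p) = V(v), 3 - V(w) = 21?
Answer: -19587556949/435723150291 ≈ -0.044954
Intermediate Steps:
v = 19/2 (v = (½)*19 = 19/2 ≈ 9.5000)
V(w) = -18 (V(w) = 3 - 1*21 = 3 - 21 = -18)
H(p) = -18
H(-113)/4806362 - 130400/2900976 = -18/4806362 - 130400/2900976 = -18*1/4806362 - 130400*1/2900976 = -9/2403181 - 8150/181311 = -19587556949/435723150291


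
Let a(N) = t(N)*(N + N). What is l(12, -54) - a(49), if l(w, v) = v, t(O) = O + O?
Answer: -9658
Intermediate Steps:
t(O) = 2*O
a(N) = 4*N² (a(N) = (2*N)*(N + N) = (2*N)*(2*N) = 4*N²)
l(12, -54) - a(49) = -54 - 4*49² = -54 - 4*2401 = -54 - 1*9604 = -54 - 9604 = -9658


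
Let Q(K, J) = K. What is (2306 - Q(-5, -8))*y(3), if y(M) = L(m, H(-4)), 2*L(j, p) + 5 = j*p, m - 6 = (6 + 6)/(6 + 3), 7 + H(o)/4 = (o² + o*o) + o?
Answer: 1412021/2 ≈ 7.0601e+5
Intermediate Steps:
H(o) = -28 + 4*o + 8*o² (H(o) = -28 + 4*((o² + o*o) + o) = -28 + 4*((o² + o²) + o) = -28 + 4*(2*o² + o) = -28 + 4*(o + 2*o²) = -28 + (4*o + 8*o²) = -28 + 4*o + 8*o²)
m = 22/3 (m = 6 + (6 + 6)/(6 + 3) = 6 + 12/9 = 6 + 12*(⅑) = 6 + 4/3 = 22/3 ≈ 7.3333)
L(j, p) = -5/2 + j*p/2 (L(j, p) = -5/2 + (j*p)/2 = -5/2 + j*p/2)
y(M) = 611/2 (y(M) = -5/2 + (½)*(22/3)*(-28 + 4*(-4) + 8*(-4)²) = -5/2 + (½)*(22/3)*(-28 - 16 + 8*16) = -5/2 + (½)*(22/3)*(-28 - 16 + 128) = -5/2 + (½)*(22/3)*84 = -5/2 + 308 = 611/2)
(2306 - Q(-5, -8))*y(3) = (2306 - 1*(-5))*(611/2) = (2306 + 5)*(611/2) = 2311*(611/2) = 1412021/2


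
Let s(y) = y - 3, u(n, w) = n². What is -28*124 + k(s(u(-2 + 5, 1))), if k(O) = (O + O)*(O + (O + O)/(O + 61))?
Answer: -227656/67 ≈ -3397.9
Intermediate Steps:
s(y) = -3 + y
k(O) = 2*O*(O + 2*O/(61 + O)) (k(O) = (2*O)*(O + (2*O)/(61 + O)) = (2*O)*(O + 2*O/(61 + O)) = 2*O*(O + 2*O/(61 + O)))
-28*124 + k(s(u(-2 + 5, 1))) = -28*124 + 2*(-3 + (-2 + 5)²)²*(63 + (-3 + (-2 + 5)²))/(61 + (-3 + (-2 + 5)²)) = -3472 + 2*(-3 + 3²)²*(63 + (-3 + 3²))/(61 + (-3 + 3²)) = -3472 + 2*(-3 + 9)²*(63 + (-3 + 9))/(61 + (-3 + 9)) = -3472 + 2*6²*(63 + 6)/(61 + 6) = -3472 + 2*36*69/67 = -3472 + 2*36*(1/67)*69 = -3472 + 4968/67 = -227656/67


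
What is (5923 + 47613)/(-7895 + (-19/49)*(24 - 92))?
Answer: -2623264/385563 ≈ -6.8037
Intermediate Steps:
(5923 + 47613)/(-7895 + (-19/49)*(24 - 92)) = 53536/(-7895 - 19*1/49*(-68)) = 53536/(-7895 - 19/49*(-68)) = 53536/(-7895 + 1292/49) = 53536/(-385563/49) = 53536*(-49/385563) = -2623264/385563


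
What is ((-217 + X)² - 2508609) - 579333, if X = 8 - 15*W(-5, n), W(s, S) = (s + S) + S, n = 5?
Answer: -3007286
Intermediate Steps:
W(s, S) = s + 2*S (W(s, S) = (S + s) + S = s + 2*S)
X = -67 (X = 8 - 15*(-5 + 2*5) = 8 - 15*(-5 + 10) = 8 - 15*5 = 8 - 75 = -67)
((-217 + X)² - 2508609) - 579333 = ((-217 - 67)² - 2508609) - 579333 = ((-284)² - 2508609) - 579333 = (80656 - 2508609) - 579333 = -2427953 - 579333 = -3007286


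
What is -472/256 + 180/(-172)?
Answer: -3977/1376 ≈ -2.8903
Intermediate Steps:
-472/256 + 180/(-172) = -472*1/256 + 180*(-1/172) = -59/32 - 45/43 = -3977/1376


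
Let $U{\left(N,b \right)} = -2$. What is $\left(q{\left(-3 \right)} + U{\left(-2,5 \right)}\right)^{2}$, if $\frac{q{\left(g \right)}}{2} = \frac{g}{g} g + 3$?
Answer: $4$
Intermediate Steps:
$q{\left(g \right)} = 6 + 2 g$ ($q{\left(g \right)} = 2 \left(\frac{g}{g} g + 3\right) = 2 \left(1 g + 3\right) = 2 \left(g + 3\right) = 2 \left(3 + g\right) = 6 + 2 g$)
$\left(q{\left(-3 \right)} + U{\left(-2,5 \right)}\right)^{2} = \left(\left(6 + 2 \left(-3\right)\right) - 2\right)^{2} = \left(\left(6 - 6\right) - 2\right)^{2} = \left(0 - 2\right)^{2} = \left(-2\right)^{2} = 4$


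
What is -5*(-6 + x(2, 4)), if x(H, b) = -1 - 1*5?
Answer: 60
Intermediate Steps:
x(H, b) = -6 (x(H, b) = -1 - 5 = -6)
-5*(-6 + x(2, 4)) = -5*(-6 - 6) = -5*(-12) = 60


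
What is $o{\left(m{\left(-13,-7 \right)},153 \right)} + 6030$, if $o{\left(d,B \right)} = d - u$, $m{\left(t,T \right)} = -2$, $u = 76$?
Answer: $5952$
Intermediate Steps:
$o{\left(d,B \right)} = -76 + d$ ($o{\left(d,B \right)} = d - 76 = -76 + d$)
$o{\left(m{\left(-13,-7 \right)},153 \right)} + 6030 = \left(-76 - 2\right) + 6030 = -78 + 6030 = 5952$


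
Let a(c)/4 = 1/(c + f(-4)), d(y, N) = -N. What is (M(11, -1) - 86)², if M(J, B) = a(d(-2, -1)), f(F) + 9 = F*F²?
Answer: 2399401/324 ≈ 7405.6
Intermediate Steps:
f(F) = -9 + F³ (f(F) = -9 + F*F² = -9 + F³)
a(c) = 4/(-73 + c) (a(c) = 4/(c + (-9 + (-4)³)) = 4/(c + (-9 - 64)) = 4/(c - 73) = 4/(-73 + c))
M(J, B) = -1/18 (M(J, B) = 4/(-73 - 1*(-1)) = 4/(-73 + 1) = 4/(-72) = 4*(-1/72) = -1/18)
(M(11, -1) - 86)² = (-1/18 - 86)² = (-1549/18)² = 2399401/324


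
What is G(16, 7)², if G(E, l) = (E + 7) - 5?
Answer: 324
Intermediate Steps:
G(E, l) = 2 + E (G(E, l) = (7 + E) - 5 = 2 + E)
G(16, 7)² = (2 + 16)² = 18² = 324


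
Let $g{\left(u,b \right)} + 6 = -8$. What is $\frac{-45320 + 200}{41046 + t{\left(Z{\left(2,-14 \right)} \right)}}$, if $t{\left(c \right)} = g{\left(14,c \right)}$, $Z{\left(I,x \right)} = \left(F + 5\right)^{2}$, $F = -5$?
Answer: $- \frac{5640}{5129} \approx -1.0996$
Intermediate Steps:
$g{\left(u,b \right)} = -14$ ($g{\left(u,b \right)} = -6 - 8 = -14$)
$Z{\left(I,x \right)} = 0$ ($Z{\left(I,x \right)} = \left(-5 + 5\right)^{2} = 0^{2} = 0$)
$t{\left(c \right)} = -14$
$\frac{-45320 + 200}{41046 + t{\left(Z{\left(2,-14 \right)} \right)}} = \frac{-45320 + 200}{41046 - 14} = - \frac{45120}{41032} = \left(-45120\right) \frac{1}{41032} = - \frac{5640}{5129}$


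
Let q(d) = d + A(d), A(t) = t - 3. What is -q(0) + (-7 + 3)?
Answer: -1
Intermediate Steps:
A(t) = -3 + t
q(d) = -3 + 2*d (q(d) = d + (-3 + d) = -3 + 2*d)
-q(0) + (-7 + 3) = -(-3 + 2*0) + (-7 + 3) = -(-3 + 0) - 4 = -1*(-3) - 4 = 3 - 4 = -1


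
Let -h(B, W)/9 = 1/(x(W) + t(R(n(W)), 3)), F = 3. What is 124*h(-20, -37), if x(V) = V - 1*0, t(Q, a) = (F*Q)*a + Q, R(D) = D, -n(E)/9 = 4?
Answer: 1116/397 ≈ 2.8111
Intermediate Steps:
n(E) = -36 (n(E) = -9*4 = -36)
t(Q, a) = Q + 3*Q*a (t(Q, a) = (3*Q)*a + Q = 3*Q*a + Q = Q + 3*Q*a)
x(V) = V (x(V) = V + 0 = V)
h(B, W) = -9/(-360 + W) (h(B, W) = -9/(W - 36*(1 + 3*3)) = -9/(W - 36*(1 + 9)) = -9/(W - 36*10) = -9/(W - 360) = -9/(-360 + W))
124*h(-20, -37) = 124*(-9/(-360 - 37)) = 124*(-9/(-397)) = 124*(-9*(-1/397)) = 124*(9/397) = 1116/397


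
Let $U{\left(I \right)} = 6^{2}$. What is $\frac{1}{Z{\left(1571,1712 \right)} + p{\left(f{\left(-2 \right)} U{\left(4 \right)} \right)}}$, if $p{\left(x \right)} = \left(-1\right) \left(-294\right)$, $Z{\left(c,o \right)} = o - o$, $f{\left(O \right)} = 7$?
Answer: $\frac{1}{294} \approx 0.0034014$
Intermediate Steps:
$U{\left(I \right)} = 36$
$Z{\left(c,o \right)} = 0$
$p{\left(x \right)} = 294$
$\frac{1}{Z{\left(1571,1712 \right)} + p{\left(f{\left(-2 \right)} U{\left(4 \right)} \right)}} = \frac{1}{0 + 294} = \frac{1}{294}$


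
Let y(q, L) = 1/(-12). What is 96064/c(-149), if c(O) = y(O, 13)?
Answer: -1152768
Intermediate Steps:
y(q, L) = -1/12
c(O) = -1/12
96064/c(-149) = 96064/(-1/12) = 96064*(-12) = -1152768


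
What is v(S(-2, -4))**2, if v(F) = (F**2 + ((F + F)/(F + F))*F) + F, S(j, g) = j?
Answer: 0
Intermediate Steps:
v(F) = F**2 + 2*F (v(F) = (F**2 + ((2*F)/((2*F)))*F) + F = (F**2 + ((2*F)*(1/(2*F)))*F) + F = (F**2 + 1*F) + F = (F**2 + F) + F = (F + F**2) + F = F**2 + 2*F)
v(S(-2, -4))**2 = (-2*(2 - 2))**2 = (-2*0)**2 = 0**2 = 0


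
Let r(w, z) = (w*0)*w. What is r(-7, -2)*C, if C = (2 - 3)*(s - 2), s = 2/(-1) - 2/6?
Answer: 0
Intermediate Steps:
r(w, z) = 0 (r(w, z) = 0*w = 0)
s = -7/3 (s = 2*(-1) - 2*⅙ = -2 - ⅓ = -7/3 ≈ -2.3333)
C = 13/3 (C = (2 - 3)*(-7/3 - 2) = -1*(-13/3) = 13/3 ≈ 4.3333)
r(-7, -2)*C = 0*(13/3) = 0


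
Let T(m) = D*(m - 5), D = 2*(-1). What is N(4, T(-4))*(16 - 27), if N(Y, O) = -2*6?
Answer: 132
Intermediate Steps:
D = -2
T(m) = 10 - 2*m (T(m) = -2*(m - 5) = -2*(-5 + m) = 10 - 2*m)
N(Y, O) = -12
N(4, T(-4))*(16 - 27) = -12*(16 - 27) = -12*(-11) = 132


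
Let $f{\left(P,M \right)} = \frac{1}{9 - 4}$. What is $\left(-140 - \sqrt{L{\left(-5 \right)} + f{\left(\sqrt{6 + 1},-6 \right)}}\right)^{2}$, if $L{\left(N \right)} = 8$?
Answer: $\frac{\left(700 + \sqrt{205}\right)^{2}}{25} \approx 20410.0$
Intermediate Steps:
$f{\left(P,M \right)} = \frac{1}{5}$
$\left(-140 - \sqrt{L{\left(-5 \right)} + f{\left(\sqrt{6 + 1},-6 \right)}}\right)^{2} = \left(-140 - \sqrt{8 + \frac{1}{5}}\right)^{2} = \left(-140 - \sqrt{\frac{41}{5}}\right)^{2} = \left(-140 - \frac{\sqrt{205}}{5}\right)^{2}$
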